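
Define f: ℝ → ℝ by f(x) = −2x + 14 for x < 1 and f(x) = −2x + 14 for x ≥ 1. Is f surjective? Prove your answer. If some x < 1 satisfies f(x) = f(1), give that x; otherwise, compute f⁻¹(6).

Both pieces are strictly decreasing (slopes −2 and −2), so each is injective on its own interval.
The left piece maps (−∞, 1) onto (12, ∞); the right piece maps [1, ∞) onto (−∞, 12].
These images together cover ℝ, so f is surjective.
Because the two images are disjoint, no x < 1 has f(x) = f(1), so we compute f⁻¹(6): 6 lies in (−∞, 12], so solve −2x + 14 = 6: x = (6 − 14)/(−2) = 4.

4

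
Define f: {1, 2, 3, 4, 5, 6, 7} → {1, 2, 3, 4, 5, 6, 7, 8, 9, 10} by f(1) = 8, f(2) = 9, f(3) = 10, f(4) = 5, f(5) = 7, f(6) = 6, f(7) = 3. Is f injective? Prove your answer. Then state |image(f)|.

The values f(1), …, f(7) are 8, 9, 10, 5, 7, 6, 3 — all distinct.
So f(a) = f(b) only when a = b, and f is injective.
The image of f is {3, 5, 6, 7, 8, 9, 10}, which has 7 elements.

7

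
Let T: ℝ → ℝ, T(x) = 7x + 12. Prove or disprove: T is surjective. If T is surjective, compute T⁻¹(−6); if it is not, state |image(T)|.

-18/7

By definition, surjectivity means every element of the codomain has a preimage under T.
For any y ∈ ℝ, x = (y − 12)/7 satisfies T(x) = y.
Therefore T is surjective.
Since T is surjective, we compute T⁻¹(−6) = (−6 − 12)/7 = −18/7.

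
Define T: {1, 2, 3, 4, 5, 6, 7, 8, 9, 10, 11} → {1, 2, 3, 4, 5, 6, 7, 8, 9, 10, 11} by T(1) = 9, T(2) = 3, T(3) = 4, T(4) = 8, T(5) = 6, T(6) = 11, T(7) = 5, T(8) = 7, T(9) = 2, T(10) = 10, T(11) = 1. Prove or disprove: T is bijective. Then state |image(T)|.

11

The values 9, 3, 4, 8, 6, 11, 5, 7, 2, 10, 1 are a permutation of {1, 2, 3, 4, 5, 6, 7, 8, 9, 10, 11}: each element appears exactly once.
So T is injective and surjective, hence bijective.
The image of T is {1, 2, 3, 4, 5, 6, 7, 8, 9, 10, 11}, which has 11 elements.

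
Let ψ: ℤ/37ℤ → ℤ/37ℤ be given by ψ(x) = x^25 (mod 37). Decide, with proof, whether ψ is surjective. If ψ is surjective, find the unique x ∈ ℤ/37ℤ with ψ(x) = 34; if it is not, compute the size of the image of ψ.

Since 37 is prime, the nonzero elements of ℤ/37ℤ form a cyclic group of order 36.
As gcd(25, 36) = 1, raising to the 25th power is a bijection on this group: if s^25 ≡ t^25 then (st^{−1})^25 = 1, and the only element of order dividing gcd(25, 36) = 1 is 1, so s = t.
With ψ(0) = 0 this makes ψ injective on all of ℤ/37ℤ, hence bijective (finite equal-size domain and codomain). In particular ψ is surjective.
Since ψ is surjective, we find the preimage of 34. The inverse of x ↦ x^25 on (ℤ/37ℤ)^× is x ↦ x^13, because 25·13 = 325 = 9·36 + 1 ≡ 1 (mod 36) and x^{36} = 1 for x ≠ 0 (Fermat). So ψ⁻¹(34) = 34^13 mod 37.
Repeated squaring mod 37: 34^1 ≡ 34, 34^2 ≡ 34² = 1156 ≡ 9, 34^4 ≡ 9² = 81 ≡ 7, 34^8 ≡ 7² = 49 ≡ 12. Since 13 = 8 + 4 + 1, 34^13 ≡ 12·7·34: 12·7 = 84 ≡ 10, then 10·34 = 340 ≡ 7. So 34^13 ≡ 7 (mod 37).
Hence ψ⁻¹(34) = 7.

7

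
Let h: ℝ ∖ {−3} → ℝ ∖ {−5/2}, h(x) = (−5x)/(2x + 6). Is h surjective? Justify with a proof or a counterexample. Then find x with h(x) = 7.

For any y ≠ −5/2, solving y(2x + 6) = −5x for x gives a well-defined x ≠ −3. So h is surjective.
Solving h(x) = 7: cross-multiplying gives −5x = 7(2x + 6), which rearranges to −19x = 42, so x = −42/19.

-42/19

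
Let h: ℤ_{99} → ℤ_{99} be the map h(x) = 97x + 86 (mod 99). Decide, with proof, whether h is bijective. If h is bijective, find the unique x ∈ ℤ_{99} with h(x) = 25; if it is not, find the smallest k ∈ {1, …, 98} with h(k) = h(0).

80

If h(x_1) = h(x_2), then 97x_1 ≡ 97x_2 (mod 99). Because gcd(97, 99) = 1, we may cancel 97 to get x_1 ≡ x_2 (mod 99).
We now compute 97⁻¹ mod 99 explicitly. Euclid's algorithm: 99 = 1·97 + 2, 97 = 48·2 + 1; back-substituting gives 1 = 49·97 − 48·99, so 97⁻¹ ≡ 49 (mod 99).
Then y ↦ 49(y − 86) is a two-sided inverse to h, so every y ∈ ℤ_{99} has a preimage.
Therefore h is bijective.
Since h is bijective, we find h⁻¹(25): we need 97x ≡ 25 − 86 ≡ 38 (mod 99). Using 97⁻¹ = 49: x ≡ 49·38 = 1862 = 18·99 + 80, so x = 80.
Check: h(80) = 97·80 + 86 = 7846 = 79·99 + 25 ≡ 25 (mod 99).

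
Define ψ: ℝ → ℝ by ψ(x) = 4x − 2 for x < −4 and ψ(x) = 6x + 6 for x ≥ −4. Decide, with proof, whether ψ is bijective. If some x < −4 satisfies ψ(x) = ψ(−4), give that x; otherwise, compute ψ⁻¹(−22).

-5

Both pieces are strictly increasing (slopes 4 and 6), so each is injective on its own interval.
The left piece maps (−∞, −4) onto (−∞, −18); the right piece maps [−4, ∞) onto [−18, ∞).
Since −18 = −18, the images partition ℝ: ψ is injective and surjective, hence bijective.
Because the two images are disjoint, no x < −4 has ψ(x) = ψ(−4), so we compute ψ⁻¹(−22): −22 lies in (−∞, −18), so solve 4x − 2 = −22: x = (−22 + 2)/4 = −5.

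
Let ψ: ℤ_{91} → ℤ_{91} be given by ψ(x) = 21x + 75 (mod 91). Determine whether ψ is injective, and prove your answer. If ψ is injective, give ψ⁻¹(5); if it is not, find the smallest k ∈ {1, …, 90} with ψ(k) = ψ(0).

13

We have gcd(21, 91) = 7 > 1. Taking u = 0 and v = 13: ψ(0) = 75 and ψ(13) = 21·13 + 75 = 348 ≡ 75 (mod 91).
So ψ(0) = ψ(13) while 0 ≠ 13, thus ψ is not injective.
Since ψ is not injective, we find the least positive k with ψ(k) = ψ(0): this means 21k ≡ 0 (mod 91), i.e. 91 ∣ 21k. Since gcd(21, 91) = 7, dividing through by 7 this holds exactly when 13 ∣ 3k, and as gcd(3, 13) = 1, exactly when 13 ∣ k.
The smallest positive such k is 13.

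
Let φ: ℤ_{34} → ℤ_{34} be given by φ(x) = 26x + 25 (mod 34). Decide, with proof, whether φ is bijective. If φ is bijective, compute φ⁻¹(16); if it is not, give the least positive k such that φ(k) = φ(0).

We have gcd(26, 34) = 2 > 1. Taking a = 0 and b = 17: φ(0) = 25 and φ(17) = 26·17 + 25 = 467 ≡ 25 (mod 34).
So φ(0) = φ(17) while 0 ≠ 17, thus φ is not injective, hence not bijective.
Since φ is not bijective, we find the least positive k with φ(k) = φ(0): this means 26k ≡ 0 (mod 34), i.e. 34 ∣ 26k. Since gcd(26, 34) = 2, dividing through by 2 this holds exactly when 17 ∣ 13k, and as gcd(13, 17) = 1, exactly when 17 ∣ k.
The smallest positive such k is 17.

17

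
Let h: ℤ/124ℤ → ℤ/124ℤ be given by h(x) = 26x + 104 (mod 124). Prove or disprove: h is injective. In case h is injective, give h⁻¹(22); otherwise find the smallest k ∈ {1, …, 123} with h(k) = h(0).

Recall: h is injective when h(s) = h(t) forces s = t.
We have gcd(26, 124) = 2 > 1. Taking s = 0 and t = 62: h(0) = 104 and h(62) = 26·62 + 104 = 1716 ≡ 104 (mod 124).
So h(0) = h(62) while 0 ≠ 62, therefore h is not injective.
Since h is not injective, we find the least positive k with h(k) = h(0): this means 26k ≡ 0 (mod 124), i.e. 124 ∣ 26k. Since gcd(26, 124) = 2, dividing through by 2 this holds exactly when 62 ∣ 13k, and as gcd(13, 62) = 1, exactly when 62 ∣ k.
The smallest positive such k is 62.

62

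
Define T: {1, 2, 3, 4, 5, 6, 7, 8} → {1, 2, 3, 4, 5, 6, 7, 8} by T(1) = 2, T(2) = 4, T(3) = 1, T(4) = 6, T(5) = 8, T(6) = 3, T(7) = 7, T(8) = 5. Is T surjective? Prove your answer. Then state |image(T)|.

Every element of the codomain has a preimage: 1 = T(3), 2 = T(1), 3 = T(6), 4 = T(2), 5 = T(8), 6 = T(4), 7 = T(7), 8 = T(5).
Therefore T is surjective.
The image of T is {1, 2, 3, 4, 5, 6, 7, 8}, which has 8 elements.

8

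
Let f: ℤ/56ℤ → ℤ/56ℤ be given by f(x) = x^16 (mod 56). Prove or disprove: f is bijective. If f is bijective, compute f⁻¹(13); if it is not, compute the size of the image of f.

8

f(6): Repeated squaring mod 56: 6^1 ≡ 6, 6^2 ≡ 6² = 36, 6^4 ≡ 36² = 1296 ≡ 8, 6^8 ≡ 8² = 64 ≡ 8, 6^16 ≡ 8² = 64 ≡ 8. So 6^16 ≡ 8 (mod 56).
f(8): Repeated squaring mod 56: 8^1 ≡ 8, 8^2 ≡ 8² = 64 ≡ 8, 8^4 ≡ 8² = 64 ≡ 8, 8^8 ≡ 8² = 64 ≡ 8, 8^16 ≡ 8² = 64 ≡ 8. So 8^16 ≡ 8 (mod 56).
So f(6) = f(8) = 8 while 6 ≠ 8, hence f is not injective, hence not bijective.
Since f is not bijective, we determine |image(f)|. Computing x^16 mod 56 for each x (by repeated squaring, reducing mod 56 at every step), the values f(0), f(1), …, f(55) are: 0, 1, 16, 25, 32, 9, 8, 49, 8, 9, 32, 25, 16, 1, 0, 1, 16, 25, 32, 9, 8, 49, 8, 9, 32, 25, 16, 1, 0, 1, 16, 25, 32, 9, 8, 49, 8, 9, 32, 25, 16, 1, 0, 1, 16, 25, 32, 9, 8, 49, 8, 9, 32, 25, 16, 1.
The distinct values are {0, 1, 8, 9, 16, 25, 32, 49}; there are 8 of them.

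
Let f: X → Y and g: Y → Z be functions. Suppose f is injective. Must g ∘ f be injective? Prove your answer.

not injective

No. Take X = Y = Z = {0, 1}, f = identity (injective), and g(x) = 0 for every x.
Then (g ∘ f)(0) = 0 = (g ∘ f)(1) with 0 ≠ 1, so g ∘ f is not injective.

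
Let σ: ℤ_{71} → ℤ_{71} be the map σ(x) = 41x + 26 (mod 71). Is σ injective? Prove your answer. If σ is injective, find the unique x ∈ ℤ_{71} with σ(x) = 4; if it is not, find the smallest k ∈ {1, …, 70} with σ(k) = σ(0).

By definition, σ is injective when σ(s) = σ(t) forces s = t.
If σ(s) = σ(t), then 41s ≡ 41t (mod 71). Because gcd(41, 71) = 1, we may cancel 41 to get s ≡ t (mod 71).
Thus σ is injective.
We now compute 41⁻¹ mod 71 explicitly. Euclid's algorithm: 71 = 1·41 + 30, 41 = 1·30 + 11, 30 = 2·11 + 8, 11 = 1·8 + 3, 8 = 2·3 + 2, 3 = 1·2 + 1; back-substituting gives 1 = 26·41 − 15·71, so 41⁻¹ ≡ 26 (mod 71).
Since σ is injective, we compute σ⁻¹(4): solve 41x + 26 ≡ 4 (mod 71), i.e. 41x ≡ 49 (mod 71).
Multiplying by 41⁻¹ = 26 gives x ≡ 26·49 = 1274 = 17·71 + 67 ≡ 67 (mod 71).
Check: σ(67) = 41·67 + 26 = 2773 = 39·71 + 4 ≡ 4 (mod 71).

67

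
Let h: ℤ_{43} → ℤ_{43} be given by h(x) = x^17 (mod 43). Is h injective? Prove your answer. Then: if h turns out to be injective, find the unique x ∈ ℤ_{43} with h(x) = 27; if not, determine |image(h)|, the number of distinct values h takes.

22

Since 43 is prime, the nonzero elements of ℤ_{43} form a cyclic group of order 42.
As gcd(17, 42) = 1, raising to the 17th power is a bijection on this group: if s^17 ≡ t^17 then (st^{−1})^17 = 1, and the only element of order dividing gcd(17, 42) = 1 is 1, so s = t.
With h(0) = 0 this makes h injective on all of ℤ_{43}, hence bijective (finite equal-size domain and codomain). In particular h is injective.
Since h is injective, we find the preimage of 27. The inverse of x ↦ x^17 on (ℤ_{43})^× is x ↦ x^5, because 17·5 = 85 = 2·42 + 1 ≡ 1 (mod 42) and x^{42} = 1 for x ≠ 0 (Fermat). So h⁻¹(27) = 27^5 mod 43.
Repeated squaring mod 43: 27^1 ≡ 27, 27^2 ≡ 27² = 729 ≡ 41, 27^4 ≡ 41² = 1681 ≡ 4. Since 5 = 4 + 1, 27^5 ≡ 4·27: 4·27 = 108 ≡ 22. So 27^5 ≡ 22 (mod 43).
Hence h⁻¹(27) = 22.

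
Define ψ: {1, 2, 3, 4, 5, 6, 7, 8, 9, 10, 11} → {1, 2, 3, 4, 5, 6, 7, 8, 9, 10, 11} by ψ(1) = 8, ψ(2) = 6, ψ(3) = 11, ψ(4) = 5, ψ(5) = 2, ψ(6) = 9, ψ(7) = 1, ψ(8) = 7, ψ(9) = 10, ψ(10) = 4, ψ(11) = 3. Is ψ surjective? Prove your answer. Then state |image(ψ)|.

Every element of the codomain has a preimage: 1 = ψ(7), 2 = ψ(5), 3 = ψ(11), 4 = ψ(10), 5 = ψ(4), 6 = ψ(2), 7 = ψ(8), 8 = ψ(1), 9 = ψ(6), 10 = ψ(9), 11 = ψ(3).
So ψ is surjective.
The image of ψ is {1, 2, 3, 4, 5, 6, 7, 8, 9, 10, 11}, which has 11 elements.

11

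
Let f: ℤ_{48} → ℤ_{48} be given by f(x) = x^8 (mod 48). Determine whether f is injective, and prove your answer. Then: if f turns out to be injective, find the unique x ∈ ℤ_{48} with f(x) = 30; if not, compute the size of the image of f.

f(2): Repeated squaring mod 48: 2^1 ≡ 2, 2^2 ≡ 2² = 4, 2^4 ≡ 4² = 16, 2^8 ≡ 16² = 256 ≡ 16. So 2^8 ≡ 16 (mod 48).
f(4): Repeated squaring mod 48: 4^1 ≡ 4, 4^2 ≡ 4² = 16, 4^4 ≡ 16² = 256 ≡ 16, 4^8 ≡ 16² = 256 ≡ 16. So 4^8 ≡ 16 (mod 48).
So f(2) = f(4) = 16 while 2 ≠ 4, so f is not injective.
Since f is not injective, we determine |image(f)|. Computing x^8 mod 48 for each x (by repeated squaring, reducing mod 48 at every step), the values f(0), f(1), …, f(47) are: 0, 1, 16, 33, 16, 1, 0, 1, 16, 33, 16, 1, 0, 1, 16, 33, 16, 1, 0, 1, 16, 33, 16, 1, 0, 1, 16, 33, 16, 1, 0, 1, 16, 33, 16, 1, 0, 1, 16, 33, 16, 1, 0, 1, 16, 33, 16, 1.
The distinct values are {0, 1, 16, 33}; there are 4 of them.

4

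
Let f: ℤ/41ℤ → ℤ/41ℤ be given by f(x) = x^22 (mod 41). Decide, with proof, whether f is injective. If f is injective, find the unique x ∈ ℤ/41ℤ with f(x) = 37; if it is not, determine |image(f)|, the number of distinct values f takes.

f(20): Repeated squaring mod 41: 20^1 ≡ 20, 20^2 ≡ 20² = 400 ≡ 31, 20^4 ≡ 31² = 961 ≡ 18, 20^8 ≡ 18² = 324 ≡ 37, 20^16 ≡ 37² = 1369 ≡ 16. Since 22 = 16 + 4 + 2, 20^22 ≡ 16·18·31: 16·18 = 288 ≡ 1, then 1·31 = 31. So 20^22 ≡ 31 (mod 41).
f(21): Repeated squaring mod 41: 21^1 ≡ 21, 21^2 ≡ 21² = 441 ≡ 31, 21^4 ≡ 31² = 961 ≡ 18, 21^8 ≡ 18² = 324 ≡ 37, 21^16 ≡ 37² = 1369 ≡ 16. Since 22 = 16 + 4 + 2, 21^22 ≡ 16·18·31: 16·18 = 288 ≡ 1, then 1·31 = 31. So 21^22 ≡ 31 (mod 41).
So f(20) = f(21) = 31 while 20 ≠ 21, so f is not injective.
Since f is not injective, we determine |image(f)|. Computing x^22 mod 41 for each x (by repeated squaring, reducing mod 41 at every step), the values f(0), f(1), …, f(40) are: 0, 1, 4, 32, 16, 25, 5, 33, 23, 40, 18, 2, 20, 36, 9, 21, 10, 39, 37, 8, 31, 31, 8, 37, 39, 10, 21, 9, 36, 20, 2, 18, 40, 23, 33, 5, 25, 16, 32, 4, 1.
The distinct values are {0, 1, 2, 4, 5, 8, 9, 10, 16, 18, 20, 21, 23, 25, 31, 32, 33, 36, 37, 39, 40}; there are 21 of them.

21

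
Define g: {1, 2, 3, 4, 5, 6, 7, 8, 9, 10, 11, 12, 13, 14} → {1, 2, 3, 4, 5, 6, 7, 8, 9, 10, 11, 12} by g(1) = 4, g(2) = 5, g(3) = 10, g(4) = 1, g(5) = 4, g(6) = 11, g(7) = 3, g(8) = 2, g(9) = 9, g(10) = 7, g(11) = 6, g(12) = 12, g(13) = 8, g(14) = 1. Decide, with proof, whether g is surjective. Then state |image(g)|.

Every element of the codomain has a preimage: 1 = g(4), 2 = g(8), 3 = g(7), 4 = g(1), 5 = g(2), 6 = g(11), 7 = g(10), 8 = g(13), 9 = g(9), 10 = g(3), 11 = g(6), 12 = g(12).
Thus g is surjective.
The image of g is {1, 2, 3, 4, 5, 6, 7, 8, 9, 10, 11, 12}, which has 12 elements.

12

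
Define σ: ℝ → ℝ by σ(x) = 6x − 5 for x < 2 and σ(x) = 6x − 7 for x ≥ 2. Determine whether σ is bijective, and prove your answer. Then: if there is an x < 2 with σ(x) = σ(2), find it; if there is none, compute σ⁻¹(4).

Both pieces are strictly increasing (slopes 6 and 6), so each is injective on its own interval.
The left piece maps (−∞, 2) onto (−∞, 7); the right piece maps [2, ∞) onto [5, ∞).
These images overlap. In particular σ(2) = 5 (right piece), and solving 6x − 5 = 5 on the left piece gives x = 5/3 < 2.
So σ(5/3) = σ(2) with 5/3 ≠ 2, and σ is not injective, hence not bijective. This x = 5/3 is the requested value below 2.

5/3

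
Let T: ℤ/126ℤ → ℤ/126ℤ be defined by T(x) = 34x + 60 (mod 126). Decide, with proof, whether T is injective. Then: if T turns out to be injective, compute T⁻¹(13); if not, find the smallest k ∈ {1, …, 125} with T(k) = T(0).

We have gcd(34, 126) = 2 > 1. Taking x_1 = 0 and x_2 = 63: T(0) = 60 and T(63) = 34·63 + 60 = 2202 ≡ 60 (mod 126).
So T(0) = T(63) while 0 ≠ 63, hence T is not injective.
Since T is not injective, we find the least positive k with T(k) = T(0): this means 34k ≡ 0 (mod 126), i.e. 126 ∣ 34k. Since gcd(34, 126) = 2, dividing through by 2 this holds exactly when 63 ∣ 17k, and as gcd(17, 63) = 1, exactly when 63 ∣ k.
The smallest positive such k is 63.

63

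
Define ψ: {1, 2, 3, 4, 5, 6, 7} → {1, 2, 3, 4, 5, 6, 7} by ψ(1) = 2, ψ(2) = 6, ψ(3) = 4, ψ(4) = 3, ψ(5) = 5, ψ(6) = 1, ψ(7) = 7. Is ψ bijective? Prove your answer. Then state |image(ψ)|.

7

The values 2, 6, 4, 3, 5, 1, 7 are a permutation of {1, 2, 3, 4, 5, 6, 7}: each element appears exactly once.
So ψ is injective and surjective, hence bijective.
The image of ψ is {1, 2, 3, 4, 5, 6, 7}, which has 7 elements.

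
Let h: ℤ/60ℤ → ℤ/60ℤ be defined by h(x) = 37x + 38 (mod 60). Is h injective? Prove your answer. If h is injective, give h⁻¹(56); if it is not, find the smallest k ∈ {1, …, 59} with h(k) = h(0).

54

If h(x_1) = h(x_2), then 37x_1 ≡ 37x_2 (mod 60). Because gcd(37, 60) = 1, we may cancel 37 to get x_1 ≡ x_2 (mod 60).
Hence h is injective.
We now compute 37⁻¹ mod 60 explicitly. Euclid's algorithm: 60 = 1·37 + 23, 37 = 1·23 + 14, 23 = 1·14 + 9, 14 = 1·9 + 5, 9 = 1·5 + 4, 5 = 1·4 + 1; back-substituting gives 1 = 13·37 − 8·60, so 37⁻¹ ≡ 13 (mod 60).
Since h is injective, we find h⁻¹(56): we need 37x ≡ 56 − 38 ≡ 18 (mod 60). Using 37⁻¹ = 13: x ≡ 13·18 = 234 = 3·60 + 54, so x = 54.
Check: h(54) = 37·54 + 38 = 2036 = 33·60 + 56 ≡ 56 (mod 60).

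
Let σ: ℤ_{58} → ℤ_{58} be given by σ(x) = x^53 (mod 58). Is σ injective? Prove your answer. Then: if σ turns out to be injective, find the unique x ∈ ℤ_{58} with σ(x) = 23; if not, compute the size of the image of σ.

Computing x^53 mod 58 for each x (by repeated squaring, reducing mod 58 at every step), the values σ(0), σ(1), …, σ(57) are: 0, 1, 40, 43, 34, 13, 38, 23, 26, 51, 56, 19, 12, 33, 50, 37, 54, 17, 10, 31, 36, 3, 6, 49, 16, 53, 44, 47, 28, 29, 30, 11, 14, 5, 42, 9, 52, 55, 22, 27, 48, 41, 4, 21, 8, 25, 46, 39, 2, 7, 32, 35, 20, 45, 24, 15, 18, 57.
Every element of ℤ_{58} appears exactly once in this list, so σ is a bijection, and in particular injective.
Since σ is injective, we read off the preimage of 23 from the same table: σ(7) = 23, so σ⁻¹(23) = 7.

7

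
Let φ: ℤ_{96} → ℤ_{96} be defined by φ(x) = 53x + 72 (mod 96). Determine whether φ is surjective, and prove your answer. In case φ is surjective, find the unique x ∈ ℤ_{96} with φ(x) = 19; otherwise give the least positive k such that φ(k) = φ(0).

95

Since gcd(53, 96) = 1, 53 is invertible modulo 96. Euclid's algorithm: 96 = 1·53 + 43, 53 = 1·43 + 10, 43 = 4·10 + 3, 10 = 3·3 + 1; back-substituting gives 1 = 29·53 − 16·96, so 53⁻¹ ≡ 29 (mod 96).
For any y ∈ ℤ_{96}, x = 29(y − 72) mod 96 satisfies φ(x) = 53·29(y − 72) + 72 ≡ y (since 53·29 ≡ 1 mod 96). So every y has a preimage.
So φ is surjective.
Since φ is surjective, we compute φ⁻¹(19): solve 53x + 72 ≡ 19 (mod 96), i.e. 53x ≡ 43 (mod 96).
Multiplying by 53⁻¹ = 29 gives x ≡ 29·43 = 1247 = 12·96 + 95 ≡ 95 (mod 96).
Check: φ(95) = 53·95 + 72 = 5107 = 53·96 + 19 ≡ 19 (mod 96).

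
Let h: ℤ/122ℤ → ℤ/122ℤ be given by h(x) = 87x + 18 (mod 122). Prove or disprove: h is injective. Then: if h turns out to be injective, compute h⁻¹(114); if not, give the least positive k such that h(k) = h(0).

60

If h(s) = h(t), then 87s ≡ 87t (mod 122). Because gcd(87, 122) = 1, we may cancel 87 to get s ≡ t (mod 122).
Hence h is injective.
We now compute 87⁻¹ mod 122 explicitly. Euclid's algorithm: 122 = 1·87 + 35, 87 = 2·35 + 17, 35 = 2·17 + 1; back-substituting gives 1 = 115·87 − 82·122, so 87⁻¹ ≡ 115 (mod 122).
Since h is injective, we find h⁻¹(114): we need 87x ≡ 114 − 18 ≡ 96 (mod 122). Using 87⁻¹ = 115: x ≡ 115·96 = 11040 = 90·122 + 60, so x = 60.
Check: h(60) = 87·60 + 18 = 5238 = 42·122 + 114 ≡ 114 (mod 122).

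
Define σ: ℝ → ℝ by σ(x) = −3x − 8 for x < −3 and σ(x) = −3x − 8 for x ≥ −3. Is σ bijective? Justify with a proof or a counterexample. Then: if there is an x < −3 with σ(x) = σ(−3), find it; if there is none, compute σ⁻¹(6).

-14/3

Both pieces are strictly decreasing (slopes −3 and −3), so each is injective on its own interval.
The left piece maps (−∞, −3) onto (1, ∞); the right piece maps [−3, ∞) onto (−∞, 1].
Since 1 = 1, the images partition ℝ: σ is injective and surjective, hence bijective.
Because the two images are disjoint, no x < −3 has σ(x) = σ(−3), so we compute σ⁻¹(6): 6 lies in (1, ∞), so solve −3x − 8 = 6: x = (6 + 8)/(−3) = −14/3.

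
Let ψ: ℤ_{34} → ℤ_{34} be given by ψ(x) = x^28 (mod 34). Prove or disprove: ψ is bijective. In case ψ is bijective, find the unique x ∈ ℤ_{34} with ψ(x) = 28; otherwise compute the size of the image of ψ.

ψ(3): Repeated squaring mod 34: 3^1 ≡ 3, 3^2 ≡ 3² = 9, 3^4 ≡ 9² = 81 ≡ 13, 3^8 ≡ 13² = 169 ≡ 33, 3^16 ≡ 33² = 1089 ≡ 1. Since 28 = 16 + 8 + 4, 3^28 ≡ 1·33·13: 1·33 = 33, then 33·13 = 429 ≡ 21. So 3^28 ≡ 21 (mod 34).
ψ(5): Repeated squaring mod 34: 5^1 ≡ 5, 5^2 ≡ 5² = 25, 5^4 ≡ 25² = 625 ≡ 13, 5^8 ≡ 13² = 169 ≡ 33, 5^16 ≡ 33² = 1089 ≡ 1. Since 28 = 16 + 8 + 4, 5^28 ≡ 1·33·13: 1·33 = 33, then 33·13 = 429 ≡ 21. So 5^28 ≡ 21 (mod 34).
So ψ(3) = ψ(5) = 21 while 3 ≠ 5, therefore ψ is not injective, hence not bijective.
Since ψ is not bijective, we determine |image(ψ)|. Computing x^28 mod 34 for each x (by repeated squaring, reducing mod 34 at every step), the values ψ(0), ψ(1), …, ψ(33) are: 0, 1, 16, 21, 18, 21, 30, 13, 16, 33, 30, 13, 4, 1, 4, 33, 18, 17, 18, 33, 4, 1, 4, 13, 30, 33, 16, 13, 30, 21, 18, 21, 16, 1.
The distinct values are {0, 1, 4, 13, 16, 17, 18, 21, 30, 33}; there are 10 of them.

10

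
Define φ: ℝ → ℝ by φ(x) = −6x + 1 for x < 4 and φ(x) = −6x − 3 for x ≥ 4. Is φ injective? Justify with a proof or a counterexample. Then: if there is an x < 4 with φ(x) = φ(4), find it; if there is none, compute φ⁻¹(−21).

11/3

Both pieces are strictly decreasing (slopes −6 and −6), so each is injective on its own interval.
The left piece maps (−∞, 4) onto (−23, ∞); the right piece maps [4, ∞) onto (−∞, −27].
These images are disjoint, so no value is attained by both pieces. Therefore φ is injective.
Because the two images are disjoint, no x < 4 has φ(x) = φ(4), so we compute φ⁻¹(−21): −21 lies in (−23, ∞), so solve −6x + 1 = −21: x = (−21 − 1)/(−6) = 11/3.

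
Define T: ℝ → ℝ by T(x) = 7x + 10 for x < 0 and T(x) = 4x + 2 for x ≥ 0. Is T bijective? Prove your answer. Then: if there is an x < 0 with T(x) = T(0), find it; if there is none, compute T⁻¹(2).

Both pieces are strictly increasing (slopes 7 and 4), so each is injective on its own interval.
The left piece maps (−∞, 0) onto (−∞, 10); the right piece maps [0, ∞) onto [2, ∞).
These images overlap. In particular T(0) = 2 (right piece), and solving 7x + 10 = 2 on the left piece gives x = −8/7 < 0.
So T(−8/7) = T(0) with −8/7 ≠ 0, and T is not injective, hence not bijective. This x = −8/7 is the requested value below 0.

-8/7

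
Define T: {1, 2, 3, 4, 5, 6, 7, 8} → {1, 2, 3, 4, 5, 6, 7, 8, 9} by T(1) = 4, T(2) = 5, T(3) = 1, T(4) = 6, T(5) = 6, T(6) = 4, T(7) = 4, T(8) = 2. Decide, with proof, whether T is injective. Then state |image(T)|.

T(4) = 6 = T(5) with 4 ≠ 5, so T is not injective.
The image of T is {1, 2, 4, 5, 6}, which has 5 elements.

5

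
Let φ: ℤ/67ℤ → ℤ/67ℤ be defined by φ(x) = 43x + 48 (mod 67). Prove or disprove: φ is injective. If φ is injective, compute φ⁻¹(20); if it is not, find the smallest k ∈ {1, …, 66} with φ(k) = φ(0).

If φ(x_1) = φ(x_2), then 43x_1 ≡ 43x_2 (mod 67). Because gcd(43, 67) = 1, we may cancel 43 to get x_1 ≡ x_2 (mod 67).
Thus φ is injective.
We now compute 43⁻¹ mod 67 explicitly. Euclid's algorithm: 67 = 1·43 + 24, 43 = 1·24 + 19, 24 = 1·19 + 5, 19 = 3·5 + 4, 5 = 1·4 + 1; back-substituting gives 1 = 53·43 − 34·67, so 43⁻¹ ≡ 53 (mod 67).
Since φ is injective, we find φ⁻¹(20): we need 43x ≡ 20 − 48 ≡ 39 (mod 67). Using 43⁻¹ = 53: x ≡ 53·39 = 2067 = 30·67 + 57, so x = 57.
Check: φ(57) = 43·57 + 48 = 2499 = 37·67 + 20 ≡ 20 (mod 67).

57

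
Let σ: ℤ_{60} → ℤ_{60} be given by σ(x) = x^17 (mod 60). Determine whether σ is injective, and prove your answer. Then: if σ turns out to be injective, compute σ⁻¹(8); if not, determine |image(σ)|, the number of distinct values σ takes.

σ(0) = 0^17 = 0.
σ(30): Repeated squaring mod 60: 30^1 ≡ 30, 30^2 ≡ 30² = 900 ≡ 0, 30^4 ≡ 0² = 0, 30^8 ≡ 0² = 0, 30^16 ≡ 0² = 0. Since 17 = 16 + 1, 30^17 ≡ 0·30: 0·30 = 0. So 30^17 ≡ 0 (mod 60).
So σ(0) = σ(30) = 0 while 0 ≠ 30, thus σ is not injective.
Since σ is not injective, we determine |image(σ)|. Computing x^17 mod 60 for each x (by repeated squaring, reducing mod 60 at every step), the values σ(0), σ(1), …, σ(59) are: 0, 1, 32, 3, 4, 5, 36, 7, 8, 9, 40, 11, 12, 13, 44, 15, 16, 17, 48, 19, 20, 21, 52, 23, 24, 25, 56, 27, 28, 29, 0, 31, 32, 33, 4, 35, 36, 37, 8, 39, 40, 41, 12, 43, 44, 45, 16, 47, 48, 49, 20, 51, 52, 53, 24, 55, 56, 57, 28, 59.
The distinct values are {0, 1, 3, 4, 5, 7, 8, 9, 11, 12, 13, 15, 16, 17, 19, 20, 21, 23, 24, 25, 27, 28, 29, 31, 32, 33, 35, 36, 37, 39, 40, 41, 43, 44, 45, 47, 48, 49, 51, 52, 53, 55, 56, 57, 59}; there are 45 of them.

45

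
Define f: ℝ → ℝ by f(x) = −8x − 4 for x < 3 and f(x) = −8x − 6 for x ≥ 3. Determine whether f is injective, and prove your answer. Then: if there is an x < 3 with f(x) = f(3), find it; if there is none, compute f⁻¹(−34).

Both pieces are strictly decreasing (slopes −8 and −8), so each is injective on its own interval.
The left piece maps (−∞, 3) onto (−28, ∞); the right piece maps [3, ∞) onto (−∞, −30].
These images are disjoint, so no value is attained by both pieces. Hence f is injective.
Because the two images are disjoint, no x < 3 has f(x) = f(3), so we compute f⁻¹(−34): −34 lies in (−∞, −30], so solve −8x − 6 = −34: x = (−34 + 6)/(−8) = 7/2.

7/2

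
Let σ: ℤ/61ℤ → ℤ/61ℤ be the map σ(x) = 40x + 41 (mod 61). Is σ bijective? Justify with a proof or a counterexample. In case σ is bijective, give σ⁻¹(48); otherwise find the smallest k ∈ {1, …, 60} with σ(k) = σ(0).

Recall: σ is injective when σ(u) = σ(v) forces u = v.
If σ(u) = σ(v), then 40u ≡ 40v (mod 61). Because gcd(40, 61) = 1, we may cancel 40 to get u ≡ v (mod 61).
We now compute 40⁻¹ mod 61 explicitly. Euclid's algorithm: 61 = 1·40 + 21, 40 = 1·21 + 19, 21 = 1·19 + 2, 19 = 9·2 + 1; back-substituting gives 1 = 29·40 − 19·61, so 40⁻¹ ≡ 29 (mod 61).
Then y ↦ 29(y − 41) is a two-sided inverse to σ, so every y ∈ ℤ/61ℤ has a preimage.
So σ is bijective.
Since σ is bijective, we find σ⁻¹(48): we need 40x ≡ 48 − 41 ≡ 7 (mod 61). Using 40⁻¹ = 29: x ≡ 29·7 = 203 = 3·61 + 20, so x = 20.
Check: σ(20) = 40·20 + 41 = 841 = 13·61 + 48 ≡ 48 (mod 61).

20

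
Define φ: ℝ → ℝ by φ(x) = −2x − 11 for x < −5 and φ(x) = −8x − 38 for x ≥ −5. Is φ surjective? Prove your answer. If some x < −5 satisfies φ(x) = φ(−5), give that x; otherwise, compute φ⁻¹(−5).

-13/2

Both pieces are strictly decreasing (slopes −2 and −8), so each is injective on its own interval.
The left piece maps (−∞, −5) onto (−1, ∞); the right piece maps [−5, ∞) onto (−∞, 2].
The union (−1, ∞) ∪ (−∞, 2] covers ℝ, so φ is surjective.
For the follow-up: the images overlap, so an x < −5 with φ(x) = φ(−5) exists. φ(−5) = 2; solving −2x − 11 = 2 for x < −5 gives x = (2 + 11)/(−2) = −13/2.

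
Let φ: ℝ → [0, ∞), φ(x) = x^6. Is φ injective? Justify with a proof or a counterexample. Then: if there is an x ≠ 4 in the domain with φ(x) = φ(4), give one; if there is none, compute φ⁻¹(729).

φ(4) = 4096 = (−4)^6 = φ(−4) (since 6 is even), with 4 ≠ −4. So φ is not injective.
For the follow-up, such an x exists: taking x = −4 ∈ ℝ gives φ(−4) = 4096 = φ(4) with −4 ≠ 4.

-4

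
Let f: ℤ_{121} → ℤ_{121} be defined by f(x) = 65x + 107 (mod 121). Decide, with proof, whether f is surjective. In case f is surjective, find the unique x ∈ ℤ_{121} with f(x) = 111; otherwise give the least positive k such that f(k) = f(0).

95

Recall that f is surjective if every y in the codomain equals f(x) for some x in the domain.
Since gcd(65, 121) = 1, 65 is invertible modulo 121. Euclid's algorithm: 121 = 1·65 + 56, 65 = 1·56 + 9, 56 = 6·9 + 2, 9 = 4·2 + 1; back-substituting gives 1 = 54·65 − 29·121, so 65⁻¹ ≡ 54 (mod 121).
For any y ∈ ℤ_{121}, x = 54(y − 107) mod 121 satisfies f(x) = 65·54(y − 107) + 107 ≡ y (since 65·54 ≡ 1 mod 121). So every y has a preimage.
Thus f is surjective.
Since f is surjective, we find f⁻¹(111): we need 65x ≡ 111 − 107 ≡ 4 (mod 121). Using 65⁻¹ = 54: x ≡ 54·4 = 216 = 1·121 + 95, so x = 95.
Check: f(95) = 65·95 + 107 = 6282 = 51·121 + 111 ≡ 111 (mod 121).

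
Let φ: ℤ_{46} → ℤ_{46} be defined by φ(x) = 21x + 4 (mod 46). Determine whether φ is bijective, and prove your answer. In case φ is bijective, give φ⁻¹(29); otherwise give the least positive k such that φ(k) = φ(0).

By definition, injectivity means: for all u, v in the domain, φ(u) = φ(v) implies u = v.
Suppose φ(u) = φ(v) in ℤ_{46}. Then 21u + 4 ≡ 21v + 4 (mod 46), thus 21(u − v) ≡ 0 (mod 46).
Since gcd(21, 46) = 1, 21 is invertible modulo 46, hence u − v ≡ 0 (mod 46), i.e. u = v.
We now compute 21⁻¹ mod 46 explicitly. Euclid's algorithm: 46 = 2·21 + 4, 21 = 5·4 + 1; back-substituting gives 1 = 11·21 − 5·46, so 21⁻¹ ≡ 11 (mod 46).
Then y ↦ 11(y − 4) is a two-sided inverse to φ, so every y ∈ ℤ_{46} has a preimage.
Hence φ is bijective.
Since φ is bijective, we find φ⁻¹(29): we need 21x ≡ 29 − 4 ≡ 25 (mod 46). Using 21⁻¹ = 11: x ≡ 11·25 = 275 = 5·46 + 45, so x = 45.
Check: φ(45) = 21·45 + 4 = 949 = 20·46 + 29 ≡ 29 (mod 46).

45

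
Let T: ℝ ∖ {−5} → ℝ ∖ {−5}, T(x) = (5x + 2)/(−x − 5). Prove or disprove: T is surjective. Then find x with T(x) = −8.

For any y ≠ −5, solving y(−x − 5) = 5x + 2 for x gives a well-defined x ≠ −5. So T is surjective.
Solving T(x) = −8: cross-multiplying gives 5x + 2 = −8(−x − 5), which rearranges to −3x = 38, so x = −38/3.

-38/3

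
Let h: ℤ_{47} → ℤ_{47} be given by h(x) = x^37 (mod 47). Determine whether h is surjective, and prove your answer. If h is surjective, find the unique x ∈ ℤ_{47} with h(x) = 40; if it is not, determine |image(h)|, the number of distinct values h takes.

19

Since 47 is prime, the nonzero elements of ℤ_{47} form a cyclic group of order 46.
As gcd(37, 46) = 1, raising to the 37th power is a bijection on this group: if u^37 ≡ v^37 then (uv^{−1})^37 = 1, and the only element of order dividing gcd(37, 46) = 1 is 1, so u = v.
With h(0) = 0 this makes h injective on all of ℤ_{47}, hence bijective (finite equal-size domain and codomain). In particular h is surjective.
Since h is surjective, we find the preimage of 40. The inverse of x ↦ x^37 on (ℤ_{47})^× is x ↦ x^5, because 37·5 = 185 = 4·46 + 1 ≡ 1 (mod 46) and x^{46} = 1 for x ≠ 0 (Fermat). So h⁻¹(40) = 40^5 mod 47.
Repeated squaring mod 47: 40^1 ≡ 40, 40^2 ≡ 40² = 1600 ≡ 2, 40^4 ≡ 2² = 4. Since 5 = 4 + 1, 40^5 ≡ 4·40: 4·40 = 160 ≡ 19. So 40^5 ≡ 19 (mod 47).
Hence h⁻¹(40) = 19.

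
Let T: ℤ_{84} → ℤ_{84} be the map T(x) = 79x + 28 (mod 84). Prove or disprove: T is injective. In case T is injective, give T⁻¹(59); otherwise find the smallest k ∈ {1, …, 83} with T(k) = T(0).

61

If T(u) = T(v), then 79u ≡ 79v (mod 84). Because gcd(79, 84) = 1, we may cancel 79 to get u ≡ v (mod 84).
Hence T is injective.
We now compute 79⁻¹ mod 84 explicitly. Euclid's algorithm: 84 = 1·79 + 5, 79 = 15·5 + 4, 5 = 1·4 + 1; back-substituting gives 1 = 67·79 − 63·84, so 79⁻¹ ≡ 67 (mod 84).
Since T is injective, we find T⁻¹(59): we need 79x ≡ 59 − 28 ≡ 31 (mod 84). Using 79⁻¹ = 67: x ≡ 67·31 = 2077 = 24·84 + 61, so x = 61.
Check: T(61) = 79·61 + 28 = 4847 = 57·84 + 59 ≡ 59 (mod 84).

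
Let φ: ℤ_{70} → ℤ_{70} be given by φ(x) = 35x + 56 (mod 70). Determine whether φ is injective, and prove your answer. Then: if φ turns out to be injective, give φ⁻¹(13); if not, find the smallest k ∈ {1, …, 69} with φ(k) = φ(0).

We have gcd(35, 70) = 35 > 1. Taking a = 0 and b = 2: φ(0) = 56 and φ(2) = 35·2 + 56 = 126 ≡ 56 (mod 70).
So φ(0) = φ(2) while 0 ≠ 2, hence φ is not injective.
Since φ is not injective, we find the least positive k with φ(k) = φ(0): this means 35k ≡ 0 (mod 70), i.e. 70 ∣ 35k. Since gcd(35, 70) = 35, dividing through by 35 this holds exactly when 2 ∣ k.
The smallest positive such k is 2.

2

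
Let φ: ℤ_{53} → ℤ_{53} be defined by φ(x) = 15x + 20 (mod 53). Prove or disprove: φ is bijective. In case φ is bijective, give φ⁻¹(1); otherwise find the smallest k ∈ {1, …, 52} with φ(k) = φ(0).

By definition, injectivity means: for all a, b in the domain, φ(a) = φ(b) implies a = b.
Suppose φ(a) = φ(b) in ℤ_{53}. Then 15a + 20 ≡ 15b + 20 (mod 53), hence 15(a − b) ≡ 0 (mod 53).
Since gcd(15, 53) = 1, 15 is invertible modulo 53, so a − b ≡ 0 (mod 53), i.e. a = b.
We now compute 15⁻¹ mod 53 explicitly. Euclid's algorithm: 53 = 3·15 + 8, 15 = 1·8 + 7, 8 = 1·7 + 1; back-substituting gives 1 = 46·15 − 13·53, so 15⁻¹ ≡ 46 (mod 53).
Then y ↦ 46(y − 20) is a two-sided inverse to φ, so every y ∈ ℤ_{53} has a preimage.
Thus φ is bijective.
Since φ is bijective, we compute φ⁻¹(1): solve 15x + 20 ≡ 1 (mod 53), i.e. 15x ≡ 34 (mod 53).
Multiplying by 15⁻¹ = 46 gives x ≡ 46·34 = 1564 = 29·53 + 27 ≡ 27 (mod 53).
Check: φ(27) = 15·27 + 20 = 425 = 8·53 + 1 ≡ 1 (mod 53).

27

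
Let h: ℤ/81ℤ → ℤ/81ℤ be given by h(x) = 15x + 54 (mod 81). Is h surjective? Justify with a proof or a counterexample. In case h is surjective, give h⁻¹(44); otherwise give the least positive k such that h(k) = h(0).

Recall that surjectivity means every element of the codomain has a preimage under h.
Since gcd(15, 81) = 3, we have 15x ≡ 0 (mod 3) for all x, so h(x) ≡ 0 (mod 3).
But 1 ≢ 0 (mod 3), so 1 ∈ ℤ/81ℤ has no preimage. Therefore h is not surjective.
Since h is not surjective, we find the least positive k with h(k) = h(0): this means 15k ≡ 0 (mod 81), i.e. 81 ∣ 15k. Since gcd(15, 81) = 3, dividing through by 3 this holds exactly when 27 ∣ 5k, and as gcd(5, 27) = 1, exactly when 27 ∣ k.
The smallest positive such k is 27.

27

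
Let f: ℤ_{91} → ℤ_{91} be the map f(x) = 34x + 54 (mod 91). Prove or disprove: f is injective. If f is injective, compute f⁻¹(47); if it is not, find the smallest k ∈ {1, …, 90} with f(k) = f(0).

56

Suppose f(a) = f(b) in ℤ_{91}. Then 34a + 54 ≡ 34b + 54 (mod 91), thus 34(a − b) ≡ 0 (mod 91).
Since gcd(34, 91) = 1, 34 is invertible modulo 91, thus a − b ≡ 0 (mod 91), i.e. a = b.
Therefore f is injective.
We now compute 34⁻¹ mod 91 explicitly. Euclid's algorithm: 91 = 2·34 + 23, 34 = 1·23 + 11, 23 = 2·11 + 1; back-substituting gives 1 = 83·34 − 31·91, so 34⁻¹ ≡ 83 (mod 91).
Since f is injective, we compute f⁻¹(47): solve 34x + 54 ≡ 47 (mod 91), i.e. 34x ≡ 84 (mod 91).
Multiplying by 34⁻¹ = 83 gives x ≡ 83·84 = 6972 = 76·91 + 56 ≡ 56 (mod 91).
Check: f(56) = 34·56 + 54 = 1958 = 21·91 + 47 ≡ 47 (mod 91).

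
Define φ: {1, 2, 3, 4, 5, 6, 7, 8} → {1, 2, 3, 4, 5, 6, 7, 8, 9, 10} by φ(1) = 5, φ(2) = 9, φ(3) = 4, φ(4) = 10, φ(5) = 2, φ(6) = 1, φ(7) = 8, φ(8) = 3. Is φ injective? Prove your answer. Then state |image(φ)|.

The values φ(1), …, φ(8) are 5, 9, 4, 10, 2, 1, 8, 3 — all distinct.
So φ(a) = φ(b) only when a = b, and φ is injective.
The image of φ is {1, 2, 3, 4, 5, 8, 9, 10}, which has 8 elements.

8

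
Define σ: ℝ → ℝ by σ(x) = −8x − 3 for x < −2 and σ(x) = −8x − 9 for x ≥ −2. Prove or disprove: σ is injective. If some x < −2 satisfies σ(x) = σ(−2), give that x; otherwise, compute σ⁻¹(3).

-3/2

Both pieces are strictly decreasing (slopes −8 and −8), so each is injective on its own interval.
The left piece maps (−∞, −2) onto (13, ∞); the right piece maps [−2, ∞) onto (−∞, 7].
These images are disjoint, so no value is attained by both pieces. Hence σ is injective.
Because the two images are disjoint, no x < −2 has σ(x) = σ(−2), so we compute σ⁻¹(3): 3 lies in (−∞, 7], so solve −8x − 9 = 3: x = (3 + 9)/(−8) = −3/2.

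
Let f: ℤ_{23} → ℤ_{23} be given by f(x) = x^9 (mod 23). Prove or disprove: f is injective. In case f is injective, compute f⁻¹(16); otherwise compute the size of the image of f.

6

Since 23 is prime, the nonzero elements of ℤ_{23} form a cyclic group of order 22.
As gcd(9, 22) = 1, raising to the 9th power is a bijection on this group: if a^9 ≡ b^9 then (ab^{−1})^9 = 1, and the only element of order dividing gcd(9, 22) = 1 is 1, so a = b.
With f(0) = 0 this makes f injective on all of ℤ_{23}, hence bijective (finite equal-size domain and codomain). In particular f is injective.
Since f is injective, we find the preimage of 16. The inverse of x ↦ x^9 on (ℤ_{23})^× is x ↦ x^5, because 9·5 = 45 = 2·22 + 1 ≡ 1 (mod 22) and x^{22} = 1 for x ≠ 0 (Fermat). So f⁻¹(16) = 16^5 mod 23.
Repeated squaring mod 23: 16^1 ≡ 16, 16^2 ≡ 16² = 256 ≡ 3, 16^4 ≡ 3² = 9. Since 5 = 4 + 1, 16^5 ≡ 9·16: 9·16 = 144 ≡ 6. So 16^5 ≡ 6 (mod 23).
Hence f⁻¹(16) = 6.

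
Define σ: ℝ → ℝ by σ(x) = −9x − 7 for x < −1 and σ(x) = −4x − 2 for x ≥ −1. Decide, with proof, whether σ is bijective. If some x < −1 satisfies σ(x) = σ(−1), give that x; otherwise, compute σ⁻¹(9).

Both pieces are strictly decreasing (slopes −9 and −4), so each is injective on its own interval.
The left piece maps (−∞, −1) onto (2, ∞); the right piece maps [−1, ∞) onto (−∞, 2].
Since 2 = 2, the images partition ℝ: σ is injective and surjective, hence bijective.
Because the two images are disjoint, no x < −1 has σ(x) = σ(−1), so we compute σ⁻¹(9): 9 lies in (2, ∞), so solve −9x − 7 = 9: x = (9 + 7)/(−9) = −16/9.

-16/9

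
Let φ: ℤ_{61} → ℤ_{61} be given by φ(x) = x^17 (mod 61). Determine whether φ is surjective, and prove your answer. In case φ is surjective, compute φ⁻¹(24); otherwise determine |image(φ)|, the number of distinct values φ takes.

23

Since 61 is prime, the nonzero elements of ℤ_{61} form a cyclic group of order 60.
As gcd(17, 60) = 1, raising to the 17th power is a bijection on this group: if u^17 ≡ v^17 then (uv^{−1})^17 = 1, and the only element of order dividing gcd(17, 60) = 1 is 1, so u = v.
With φ(0) = 0 this makes φ injective on all of ℤ_{61}, hence bijective (finite equal-size domain and codomain). In particular φ is surjective.
Since φ is surjective, we find the preimage of 24. The inverse of x ↦ x^17 on (ℤ_{61})^× is x ↦ x^53, because 17·53 = 901 = 15·60 + 1 ≡ 1 (mod 60) and x^{60} = 1 for x ≠ 0 (Fermat). So φ⁻¹(24) = 24^53 mod 61.
Repeated squaring mod 61: 24^1 ≡ 24, 24^2 ≡ 24² = 576 ≡ 27, 24^4 ≡ 27² = 729 ≡ 58, 24^8 ≡ 58² = 3364 ≡ 9, 24^16 ≡ 9² = 81 ≡ 20, 24^32 ≡ 20² = 400 ≡ 34. Since 53 = 32 + 16 + 4 + 1, 24^53 ≡ 34·20·58·24: 34·20 = 680 ≡ 9, then 9·58 = 522 ≡ 34, then 34·24 = 816 ≡ 23. So 24^53 ≡ 23 (mod 61).
Hence φ⁻¹(24) = 23.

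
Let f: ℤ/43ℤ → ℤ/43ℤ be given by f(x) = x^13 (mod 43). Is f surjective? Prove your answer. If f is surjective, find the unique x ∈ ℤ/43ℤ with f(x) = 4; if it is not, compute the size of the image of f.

11

Since 43 is prime, the nonzero elements of ℤ/43ℤ form a cyclic group of order 42.
As gcd(13, 42) = 1, raising to the 13th power is a bijection on this group: if a^13 ≡ b^13 then (ab^{−1})^13 = 1, and the only element of order dividing gcd(13, 42) = 1 is 1, so a = b.
With f(0) = 0 this makes f injective on all of ℤ/43ℤ, hence bijective (finite equal-size domain and codomain). In particular f is surjective.
Since f is surjective, we find the preimage of 4. The inverse of x ↦ x^13 on (ℤ/43ℤ)^× is x ↦ x^13, because 13·13 = 169 = 4·42 + 1 ≡ 1 (mod 42) and x^{42} = 1 for x ≠ 0 (Fermat). So f⁻¹(4) = 4^13 mod 43.
Repeated squaring mod 43: 4^1 ≡ 4, 4^2 ≡ 4² = 16, 4^4 ≡ 16² = 256 ≡ 41, 4^8 ≡ 41² = 1681 ≡ 4. Since 13 = 8 + 4 + 1, 4^13 ≡ 4·41·4: 4·41 = 164 ≡ 35, then 35·4 = 140 ≡ 11. So 4^13 ≡ 11 (mod 43).
Hence f⁻¹(4) = 11.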